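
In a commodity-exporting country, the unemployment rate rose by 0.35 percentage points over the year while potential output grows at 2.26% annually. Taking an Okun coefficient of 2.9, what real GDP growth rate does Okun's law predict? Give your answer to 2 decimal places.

Growth-rate Okun's law: g_Y = g_Y* - β × Δu.
g_Y = 2.26 - 2.9 × (0.35) = 2.26 - 1.015 = 1.245%, i.e. 1.25% to 2 d.p.

1.25%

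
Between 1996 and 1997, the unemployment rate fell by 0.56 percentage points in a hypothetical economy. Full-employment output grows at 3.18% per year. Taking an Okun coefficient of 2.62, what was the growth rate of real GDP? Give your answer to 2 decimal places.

Growth-rate Okun's law: g_Y = g_Y* - β × Δu.
g_Y = 3.18 - 2.62 × (-0.56) = 3.18 + 1.4672 = 4.6472%, i.e. 4.65% to 2 d.p.

4.65%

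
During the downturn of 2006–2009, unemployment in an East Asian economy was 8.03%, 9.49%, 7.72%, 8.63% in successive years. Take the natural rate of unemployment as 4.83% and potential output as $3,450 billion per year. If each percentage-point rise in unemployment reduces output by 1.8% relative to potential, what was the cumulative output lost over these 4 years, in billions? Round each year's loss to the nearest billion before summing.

$903 billion

Year 2006: gap = -1.8 × (8.03 - 4.83) = -5.76%, loss ≈ 3450 × 5.76/100 ≈ 199.
Year 2007: gap = -1.8 × (9.49 - 4.83) = -8.388%, loss ≈ 3450 × 8.388/100 ≈ 289.
Year 2008: gap = -1.8 × (7.72 - 4.83) = -5.202%, loss ≈ 3450 × 5.202/100 ≈ 179.
Year 2009: gap = -1.8 × (8.63 - 4.83) = -6.84%, loss ≈ 3450 × 6.84/100 ≈ 236.
Total lost output = 199 + 289 + 179 + 236 = 903 billion.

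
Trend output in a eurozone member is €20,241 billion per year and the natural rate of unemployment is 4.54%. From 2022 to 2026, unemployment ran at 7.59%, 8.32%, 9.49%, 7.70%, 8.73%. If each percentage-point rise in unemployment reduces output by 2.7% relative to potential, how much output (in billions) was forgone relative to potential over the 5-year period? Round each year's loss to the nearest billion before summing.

Year 2022: gap = -2.7 × (7.59 - 4.54) = -8.235%, loss ≈ 20241 × 8.235/100 ≈ 1667.
Year 2023: gap = -2.7 × (8.32 - 4.54) = -10.206%, loss ≈ 20241 × 10.206/100 ≈ 2066.
Year 2024: gap = -2.7 × (9.49 - 4.54) = -13.365%, loss ≈ 20241 × 13.365/100 ≈ 2705.
Year 2025: gap = -2.7 × (7.7 - 4.54) = -8.532%, loss ≈ 20241 × 8.532/100 ≈ 1727.
Year 2026: gap = -2.7 × (8.73 - 4.54) = -11.313%, loss ≈ 20241 × 11.313/100 ≈ 2290.
Total lost output = 1667 + 2066 + 2705 + 1727 + 2290 = 10455 billion.

€10,455 billion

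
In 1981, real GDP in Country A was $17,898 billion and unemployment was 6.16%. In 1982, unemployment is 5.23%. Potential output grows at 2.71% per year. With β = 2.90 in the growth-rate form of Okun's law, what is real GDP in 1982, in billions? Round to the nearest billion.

Δu = 5.23 - 6.16 = -0.93 points.
Okun's law (growth form): g_Y = g_Y* - β × Δu = 2.71 - 2.90 × (-0.93) = 2.71 + 2.697 = 5.407%.
Real GDP in the next year = 17898 × (1 + 5.407/100) = 17898 × 1.05407 ≈ 18866 billion.

$18,866 billion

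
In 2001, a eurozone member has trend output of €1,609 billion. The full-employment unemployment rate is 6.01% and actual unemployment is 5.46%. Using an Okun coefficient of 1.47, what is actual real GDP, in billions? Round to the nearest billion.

Unemployment gap = 5.46 - 6.01 = -0.55 points, so the output gap is -1.47 × (-0.55) = 0.8085%.
Actual GDP = 1609 × (1 + 0.8085/100) = 1609 × 1.008085 ≈ 1622 billion.

€1,622 billion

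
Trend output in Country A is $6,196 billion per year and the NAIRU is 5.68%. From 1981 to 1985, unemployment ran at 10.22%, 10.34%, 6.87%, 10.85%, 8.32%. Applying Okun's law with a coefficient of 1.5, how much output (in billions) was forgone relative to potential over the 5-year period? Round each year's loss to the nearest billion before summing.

Year 1981: gap = -1.5 × (10.22 - 5.68) = -6.81%, loss ≈ 6196 × 6.81/100 ≈ 422.
Year 1982: gap = -1.5 × (10.34 - 5.68) = -6.99%, loss ≈ 6196 × 6.99/100 ≈ 433.
Year 1983: gap = -1.5 × (6.87 - 5.68) = -1.785%, loss ≈ 6196 × 1.785/100 ≈ 111.
Year 1984: gap = -1.5 × (10.85 - 5.68) = -7.755%, loss ≈ 6196 × 7.755/100 ≈ 480.
Year 1985: gap = -1.5 × (8.32 - 5.68) = -3.96%, loss ≈ 6196 × 3.96/100 ≈ 245.
Total lost output = 422 + 433 + 111 + 480 + 245 = 1691 billion.

$1,691 billion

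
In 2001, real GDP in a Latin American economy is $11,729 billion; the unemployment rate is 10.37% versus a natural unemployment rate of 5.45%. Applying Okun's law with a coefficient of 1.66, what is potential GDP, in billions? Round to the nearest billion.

$12,772 billion

Unemployment gap = 10.37 - 5.45 = 4.92 points, so output gap = -1.66 × 4.92 = -8.1672%.
Since Y = Y* × (1 + gap/100), Y* = 11729/0.918328 ≈ 12772 billion.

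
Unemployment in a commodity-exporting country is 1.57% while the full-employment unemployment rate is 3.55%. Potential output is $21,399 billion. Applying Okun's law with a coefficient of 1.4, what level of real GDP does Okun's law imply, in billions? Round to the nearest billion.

Unemployment gap = 1.57 - 3.55 = -1.98 points, so the output gap is -1.4 × (-1.98) = 2.772%.
Actual GDP = 21399 × (1 + 2.772/100) = 21399 × 1.02772 ≈ 21992 billion.

$21,992 billion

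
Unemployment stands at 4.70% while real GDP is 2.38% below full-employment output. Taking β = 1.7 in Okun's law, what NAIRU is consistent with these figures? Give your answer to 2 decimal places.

3.30%

From Okun's law, u - u* = -(output gap)/β = -(-2.38)/1.7 = 1.4 points.
So u* = 4.7 - 1.4 = 3.30%.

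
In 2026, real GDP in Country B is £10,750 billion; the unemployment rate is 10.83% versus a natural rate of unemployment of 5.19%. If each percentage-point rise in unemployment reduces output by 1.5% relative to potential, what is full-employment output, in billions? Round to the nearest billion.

£11,744 billion

Unemployment gap = 10.83 - 5.19 = 5.64 points, so output gap = -1.5 × 5.64 = -8.46%.
Since Y = Y* × (1 + gap/100), Y* = 10750/0.9154 ≈ 11744 billion.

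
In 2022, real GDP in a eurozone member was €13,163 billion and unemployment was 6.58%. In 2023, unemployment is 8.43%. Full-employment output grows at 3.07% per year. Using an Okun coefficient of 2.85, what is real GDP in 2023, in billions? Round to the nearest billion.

€12,873 billion

Δu = 8.43 - 6.58 = 1.85 points.
Okun's law (growth form): g_Y = g_Y* - β × Δu = 3.07 - 2.85 × (1.85) = 3.07 - 5.2725 = -2.2025%.
Real GDP in the next year = 13163 × (1 - 2.2025/100) = 13163 × 0.977975 ≈ 12873 billion.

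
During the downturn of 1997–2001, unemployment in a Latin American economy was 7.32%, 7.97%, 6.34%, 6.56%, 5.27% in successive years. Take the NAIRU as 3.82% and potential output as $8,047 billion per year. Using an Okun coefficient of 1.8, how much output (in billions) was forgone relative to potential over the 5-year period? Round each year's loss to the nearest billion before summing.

$2,080 billion

Year 1997: gap = -1.8 × (7.32 - 3.82) = -6.3%, loss ≈ 8047 × 6.3/100 ≈ 507.
Year 1998: gap = -1.8 × (7.97 - 3.82) = -7.47%, loss ≈ 8047 × 7.47/100 ≈ 601.
Year 1999: gap = -1.8 × (6.34 - 3.82) = -4.536%, loss ≈ 8047 × 4.536/100 ≈ 365.
Year 2000: gap = -1.8 × (6.56 - 3.82) = -4.932%, loss ≈ 8047 × 4.932/100 ≈ 397.
Year 2001: gap = -1.8 × (5.27 - 3.82) = -2.61%, loss ≈ 8047 × 2.61/100 ≈ 210.
Total lost output = 507 + 601 + 365 + 397 + 210 = 2080 billion.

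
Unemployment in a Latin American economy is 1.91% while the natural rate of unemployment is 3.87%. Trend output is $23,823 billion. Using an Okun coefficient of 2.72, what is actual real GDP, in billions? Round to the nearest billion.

Unemployment gap = 1.91 - 3.87 = -1.96 points, so the output gap is -2.72 × (-1.96) = 5.3312%.
Actual GDP = 23823 × (1 + 5.3312/100) = 23823 × 1.053312 ≈ 25093 billion.

$25,093 billion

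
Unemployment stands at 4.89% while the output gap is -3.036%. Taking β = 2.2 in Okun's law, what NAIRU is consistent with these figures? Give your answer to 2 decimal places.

3.51%

From Okun's law, u - u* = -(output gap)/β = -(-3.036)/2.2 = 1.38 points.
So u* = 4.89 - 1.38 = 3.51%.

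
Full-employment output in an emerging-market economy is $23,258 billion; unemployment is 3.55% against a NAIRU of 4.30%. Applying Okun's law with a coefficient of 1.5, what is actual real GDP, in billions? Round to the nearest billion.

Unemployment gap = 3.55 - 4.3 = -0.75 points, so the output gap is -1.5 × (-0.75) = 1.125%.
Actual GDP = 23258 × (1 + 1.125/100) = 23258 × 1.01125 ≈ 23520 billion.

$23,520 billion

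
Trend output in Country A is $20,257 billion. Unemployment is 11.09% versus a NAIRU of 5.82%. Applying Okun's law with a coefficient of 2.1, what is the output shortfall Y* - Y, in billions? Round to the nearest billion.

Output gap = -2.1 × (11.09 - 5.82) = -2.1 × 5.27 = -11.067%.
Actual GDP ≈ 20257 × 0.88933 ≈ 18015 billion, so the shortfall is 20257 - 18015 = 2242 billion.

$2,242 billion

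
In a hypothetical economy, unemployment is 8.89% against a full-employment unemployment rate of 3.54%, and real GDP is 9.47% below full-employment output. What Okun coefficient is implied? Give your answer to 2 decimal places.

Okun's law: output gap = -β × (u - u*).
-9.47 = -β × (8.89 - 3.54) = -β × 5.35, so β = 9.47/5.35 = 1.77.

β ≈ 1.77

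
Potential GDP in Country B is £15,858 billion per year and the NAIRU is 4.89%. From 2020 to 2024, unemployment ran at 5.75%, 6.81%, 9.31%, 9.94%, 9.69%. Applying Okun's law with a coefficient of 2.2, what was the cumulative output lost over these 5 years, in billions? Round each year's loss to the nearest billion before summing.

Year 2020: gap = -2.2 × (5.75 - 4.89) = -1.892%, loss ≈ 15858 × 1.892/100 ≈ 300.
Year 2021: gap = -2.2 × (6.81 - 4.89) = -4.224%, loss ≈ 15858 × 4.224/100 ≈ 670.
Year 2022: gap = -2.2 × (9.31 - 4.89) = -9.724%, loss ≈ 15858 × 9.724/100 ≈ 1542.
Year 2023: gap = -2.2 × (9.94 - 4.89) = -11.11%, loss ≈ 15858 × 11.11/100 ≈ 1762.
Year 2024: gap = -2.2 × (9.69 - 4.89) = -10.56%, loss ≈ 15858 × 10.56/100 ≈ 1675.
Total lost output = 300 + 670 + 1542 + 1762 + 1675 = 5949 billion.

£5,949 billion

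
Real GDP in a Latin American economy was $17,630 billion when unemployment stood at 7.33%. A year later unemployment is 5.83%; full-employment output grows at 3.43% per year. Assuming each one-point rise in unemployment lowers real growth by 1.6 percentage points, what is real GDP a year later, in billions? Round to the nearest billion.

Δu = 5.83 - 7.33 = -1.5 points.
Okun's law (growth form): g_Y = g_Y* - β × Δu = 3.43 - 1.6 × (-1.50) = 3.43 + 2.4 = 5.83%.
Real GDP in the next year = 17630 × (1 + 5.83/100) = 17630 × 1.0583 ≈ 18658 billion.

$18,658 billion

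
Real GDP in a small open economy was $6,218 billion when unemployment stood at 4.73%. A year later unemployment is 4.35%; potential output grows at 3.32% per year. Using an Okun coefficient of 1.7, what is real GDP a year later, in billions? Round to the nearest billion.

Δu = 4.35 - 4.73 = -0.38 points.
Okun's law (growth form): g_Y = g_Y* - β × Δu = 3.32 - 1.7 × (-0.38) = 3.32 + 0.646 = 3.966%.
Real GDP in the next year = 6218 × (1 + 3.966/100) = 6218 × 1.03966 ≈ 6465 billion.

$6,465 billion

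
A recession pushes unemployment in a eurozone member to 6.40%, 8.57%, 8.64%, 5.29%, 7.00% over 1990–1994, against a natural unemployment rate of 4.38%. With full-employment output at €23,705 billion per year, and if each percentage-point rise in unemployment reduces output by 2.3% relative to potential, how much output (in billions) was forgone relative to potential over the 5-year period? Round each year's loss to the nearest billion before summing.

€7,632 billion

Year 1990: gap = -2.3 × (6.4 - 4.38) = -4.646%, loss ≈ 23705 × 4.646/100 ≈ 1101.
Year 1991: gap = -2.3 × (8.57 - 4.38) = -9.637%, loss ≈ 23705 × 9.637/100 ≈ 2284.
Year 1992: gap = -2.3 × (8.64 - 4.38) = -9.798%, loss ≈ 23705 × 9.798/100 ≈ 2323.
Year 1993: gap = -2.3 × (5.29 - 4.38) = -2.093%, loss ≈ 23705 × 2.093/100 ≈ 496.
Year 1994: gap = -2.3 × (7 - 4.38) = -6.026%, loss ≈ 23705 × 6.026/100 ≈ 1428.
Total lost output = 1101 + 2284 + 2323 + 496 + 1428 = 7632 billion.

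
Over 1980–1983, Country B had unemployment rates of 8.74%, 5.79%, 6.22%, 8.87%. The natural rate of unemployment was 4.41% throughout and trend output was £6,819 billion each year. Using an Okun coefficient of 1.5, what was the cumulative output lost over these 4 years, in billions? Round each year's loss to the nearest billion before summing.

£1,225 billion

Year 1980: gap = -1.5 × (8.74 - 4.41) = -6.495%, loss ≈ 6819 × 6.495/100 ≈ 443.
Year 1981: gap = -1.5 × (5.79 - 4.41) = -2.07%, loss ≈ 6819 × 2.07/100 ≈ 141.
Year 1982: gap = -1.5 × (6.22 - 4.41) = -2.715%, loss ≈ 6819 × 2.715/100 ≈ 185.
Year 1983: gap = -1.5 × (8.87 - 4.41) = -6.69%, loss ≈ 6819 × 6.69/100 ≈ 456.
Total lost output = 443 + 141 + 185 + 456 = 1225 billion.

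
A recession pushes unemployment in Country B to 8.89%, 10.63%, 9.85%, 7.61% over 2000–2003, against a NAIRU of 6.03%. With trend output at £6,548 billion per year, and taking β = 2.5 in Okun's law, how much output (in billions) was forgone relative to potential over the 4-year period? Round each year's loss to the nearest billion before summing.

£2,105 billion

Year 2000: gap = -2.5 × (8.89 - 6.03) = -7.15%, loss ≈ 6548 × 7.15/100 ≈ 468.
Year 2001: gap = -2.5 × (10.63 - 6.03) = -11.5%, loss ≈ 6548 × 11.5/100 ≈ 753.
Year 2002: gap = -2.5 × (9.85 - 6.03) = -9.55%, loss ≈ 6548 × 9.55/100 ≈ 625.
Year 2003: gap = -2.5 × (7.61 - 6.03) = -3.95%, loss ≈ 6548 × 3.95/100 ≈ 259.
Total lost output = 468 + 753 + 625 + 259 = 2105 billion.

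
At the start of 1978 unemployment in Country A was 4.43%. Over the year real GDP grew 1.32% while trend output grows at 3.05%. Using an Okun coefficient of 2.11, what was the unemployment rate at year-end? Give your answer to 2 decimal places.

5.25%

Growth-rate Okun's law: g_Y = g_Y* - β × Δu, so Δu = (g_Y* - g_Y)/β.
Δu = (3.05 - 1.32)/2.11 = 1.73/2.11 = 0.82 percentage points.
Year-end unemployment = 4.43 + 0.82 = 5.25%.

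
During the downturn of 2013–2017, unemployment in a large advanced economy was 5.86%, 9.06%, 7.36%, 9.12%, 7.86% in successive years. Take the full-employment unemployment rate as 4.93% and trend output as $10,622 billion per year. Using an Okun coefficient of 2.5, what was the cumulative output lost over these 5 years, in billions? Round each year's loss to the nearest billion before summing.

Year 2013: gap = -2.5 × (5.86 - 4.93) = -2.325%, loss ≈ 10622 × 2.325/100 ≈ 247.
Year 2014: gap = -2.5 × (9.06 - 4.93) = -10.325%, loss ≈ 10622 × 10.325/100 ≈ 1097.
Year 2015: gap = -2.5 × (7.36 - 4.93) = -6.075%, loss ≈ 10622 × 6.075/100 ≈ 645.
Year 2016: gap = -2.5 × (9.12 - 4.93) = -10.475%, loss ≈ 10622 × 10.475/100 ≈ 1113.
Year 2017: gap = -2.5 × (7.86 - 4.93) = -7.325%, loss ≈ 10622 × 7.325/100 ≈ 778.
Total lost output = 247 + 1097 + 645 + 1113 + 778 = 3880 billion.

$3,880 billion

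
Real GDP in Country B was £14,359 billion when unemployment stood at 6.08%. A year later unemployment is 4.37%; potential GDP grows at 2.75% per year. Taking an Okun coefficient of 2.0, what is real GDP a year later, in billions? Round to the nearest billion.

£15,245 billion

Δu = 4.37 - 6.08 = -1.71 points.
Okun's law (growth form): g_Y = g_Y* - β × Δu = 2.75 - 2.0 × (-1.71) = 2.75 + 3.42 = 6.17%.
Real GDP in the next year = 14359 × (1 + 6.17/100) = 14359 × 1.0617 ≈ 15245 billion.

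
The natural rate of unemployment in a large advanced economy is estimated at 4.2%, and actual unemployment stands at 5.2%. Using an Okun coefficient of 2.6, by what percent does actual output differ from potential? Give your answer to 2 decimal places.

-2.60%

The unemployment gap is 5.2 - 4.2 = 1 percentage point.
Okun's law gives an output gap of -2.6 × 1 = -2.6%, i.e. 2.60% below potential.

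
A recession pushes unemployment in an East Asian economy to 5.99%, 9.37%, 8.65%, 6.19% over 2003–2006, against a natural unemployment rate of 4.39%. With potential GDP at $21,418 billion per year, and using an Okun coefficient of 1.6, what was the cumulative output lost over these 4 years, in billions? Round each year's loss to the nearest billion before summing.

Year 2003: gap = -1.6 × (5.99 - 4.39) = -2.56%, loss ≈ 21418 × 2.56/100 ≈ 548.
Year 2004: gap = -1.6 × (9.37 - 4.39) = -7.968%, loss ≈ 21418 × 7.968/100 ≈ 1707.
Year 2005: gap = -1.6 × (8.65 - 4.39) = -6.816%, loss ≈ 21418 × 6.816/100 ≈ 1460.
Year 2006: gap = -1.6 × (6.19 - 4.39) = -2.88%, loss ≈ 21418 × 2.88/100 ≈ 617.
Total lost output = 548 + 1707 + 1460 + 617 = 4332 billion.

$4,332 billion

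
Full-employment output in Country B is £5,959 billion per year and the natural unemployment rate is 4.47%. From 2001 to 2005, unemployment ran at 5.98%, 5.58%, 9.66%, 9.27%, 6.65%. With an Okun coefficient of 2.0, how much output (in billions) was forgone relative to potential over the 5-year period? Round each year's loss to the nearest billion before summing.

£1,763 billion

Year 2001: gap = -2.0 × (5.98 - 4.47) = -3.02%, loss ≈ 5959 × 3.02/100 ≈ 180.
Year 2002: gap = -2.0 × (5.58 - 4.47) = -2.22%, loss ≈ 5959 × 2.22/100 ≈ 132.
Year 2003: gap = -2.0 × (9.66 - 4.47) = -10.38%, loss ≈ 5959 × 10.38/100 ≈ 619.
Year 2004: gap = -2.0 × (9.27 - 4.47) = -9.6%, loss ≈ 5959 × 9.6/100 ≈ 572.
Year 2005: gap = -2.0 × (6.65 - 4.47) = -4.36%, loss ≈ 5959 × 4.36/100 ≈ 260.
Total lost output = 180 + 132 + 619 + 572 + 260 = 1763 billion.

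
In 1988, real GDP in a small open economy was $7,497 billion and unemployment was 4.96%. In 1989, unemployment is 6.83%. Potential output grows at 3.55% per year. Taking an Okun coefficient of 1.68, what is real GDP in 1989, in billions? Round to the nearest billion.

Δu = 6.83 - 4.96 = 1.87 points.
Okun's law (growth form): g_Y = g_Y* - β × Δu = 3.55 - 1.68 × (1.87) = 3.55 - 3.1416 = 0.4084%.
Real GDP in the next year = 7497 × (1 + 0.4084/100) = 7497 × 1.004084 ≈ 7528 billion.

$7,528 billion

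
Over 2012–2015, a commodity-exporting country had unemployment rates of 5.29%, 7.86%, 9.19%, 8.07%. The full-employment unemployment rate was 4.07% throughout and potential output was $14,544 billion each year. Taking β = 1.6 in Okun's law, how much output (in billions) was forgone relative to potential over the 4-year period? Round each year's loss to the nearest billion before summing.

$3,288 billion

Year 2012: gap = -1.6 × (5.29 - 4.07) = -1.952%, loss ≈ 14544 × 1.952/100 ≈ 284.
Year 2013: gap = -1.6 × (7.86 - 4.07) = -6.064%, loss ≈ 14544 × 6.064/100 ≈ 882.
Year 2014: gap = -1.6 × (9.19 - 4.07) = -8.192%, loss ≈ 14544 × 8.192/100 ≈ 1191.
Year 2015: gap = -1.6 × (8.07 - 4.07) = -6.4%, loss ≈ 14544 × 6.4/100 ≈ 931.
Total lost output = 284 + 882 + 1191 + 931 = 3288 billion.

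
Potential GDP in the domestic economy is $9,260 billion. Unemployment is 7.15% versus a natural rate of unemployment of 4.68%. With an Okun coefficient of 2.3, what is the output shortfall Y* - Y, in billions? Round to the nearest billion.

$526 billion

Output gap = -2.3 × (7.15 - 4.68) = -2.3 × 2.47 = -5.681%.
Actual GDP ≈ 9260 × 0.94319 ≈ 8734 billion, so the shortfall is 9260 - 8734 = 526 billion.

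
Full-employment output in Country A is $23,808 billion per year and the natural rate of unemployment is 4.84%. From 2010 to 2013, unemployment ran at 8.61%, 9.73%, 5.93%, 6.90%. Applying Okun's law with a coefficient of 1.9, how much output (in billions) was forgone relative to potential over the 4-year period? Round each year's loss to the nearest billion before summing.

Year 2010: gap = -1.9 × (8.61 - 4.84) = -7.163%, loss ≈ 23808 × 7.163/100 ≈ 1705.
Year 2011: gap = -1.9 × (9.73 - 4.84) = -9.291%, loss ≈ 23808 × 9.291/100 ≈ 2212.
Year 2012: gap = -1.9 × (5.93 - 4.84) = -2.071%, loss ≈ 23808 × 2.071/100 ≈ 493.
Year 2013: gap = -1.9 × (6.9 - 4.84) = -3.914%, loss ≈ 23808 × 3.914/100 ≈ 932.
Total lost output = 1705 + 2212 + 493 + 932 = 5342 billion.

$5,342 billion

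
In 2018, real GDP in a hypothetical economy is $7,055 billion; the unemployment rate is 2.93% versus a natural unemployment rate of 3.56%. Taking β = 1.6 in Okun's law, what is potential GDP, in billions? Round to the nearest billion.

Unemployment gap = 2.93 - 3.56 = -0.63 points, so output gap = -1.6 × (-0.63) = 1.008%.
Since Y = Y* × (1 + gap/100), Y* = 7055/1.01008 ≈ 6985 billion.

$6,985 billion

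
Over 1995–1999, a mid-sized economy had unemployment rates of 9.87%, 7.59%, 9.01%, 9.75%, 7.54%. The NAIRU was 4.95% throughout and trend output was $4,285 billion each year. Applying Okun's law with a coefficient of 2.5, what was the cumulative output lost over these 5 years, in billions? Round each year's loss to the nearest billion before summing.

Year 1995: gap = -2.5 × (9.87 - 4.95) = -12.3%, loss ≈ 4285 × 12.3/100 ≈ 527.
Year 1996: gap = -2.5 × (7.59 - 4.95) = -6.6%, loss ≈ 4285 × 6.6/100 ≈ 283.
Year 1997: gap = -2.5 × (9.01 - 4.95) = -10.15%, loss ≈ 4285 × 10.15/100 ≈ 435.
Year 1998: gap = -2.5 × (9.75 - 4.95) = -12%, loss ≈ 4285 × 12/100 ≈ 514.
Year 1999: gap = -2.5 × (7.54 - 4.95) = -6.475%, loss ≈ 4285 × 6.475/100 ≈ 277.
Total lost output = 527 + 283 + 435 + 514 + 277 = 2036 billion.

$2,036 billion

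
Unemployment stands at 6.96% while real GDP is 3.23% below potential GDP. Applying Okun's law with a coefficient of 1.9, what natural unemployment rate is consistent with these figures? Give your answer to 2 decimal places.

From Okun's law, u - u* = -(output gap)/β = -(-3.23)/1.9 = 1.7 points.
So u* = 6.96 - 1.7 = 5.26%.

5.26%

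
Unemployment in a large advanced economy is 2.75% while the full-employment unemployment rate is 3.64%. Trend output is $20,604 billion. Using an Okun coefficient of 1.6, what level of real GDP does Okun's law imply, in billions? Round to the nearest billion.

$20,897 billion

Unemployment gap = 2.75 - 3.64 = -0.89 points, so the output gap is -1.6 × (-0.89) = 1.424%.
Actual GDP = 20604 × (1 + 1.424/100) = 20604 × 1.01424 ≈ 20897 billion.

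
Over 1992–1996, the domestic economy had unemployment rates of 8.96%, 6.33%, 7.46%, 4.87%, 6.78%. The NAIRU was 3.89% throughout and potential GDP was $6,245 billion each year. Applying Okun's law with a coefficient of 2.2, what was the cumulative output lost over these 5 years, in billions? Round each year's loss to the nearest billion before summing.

Year 1992: gap = -2.2 × (8.96 - 3.89) = -11.154%, loss ≈ 6245 × 11.154/100 ≈ 697.
Year 1993: gap = -2.2 × (6.33 - 3.89) = -5.368%, loss ≈ 6245 × 5.368/100 ≈ 335.
Year 1994: gap = -2.2 × (7.46 - 3.89) = -7.854%, loss ≈ 6245 × 7.854/100 ≈ 490.
Year 1995: gap = -2.2 × (4.87 - 3.89) = -2.156%, loss ≈ 6245 × 2.156/100 ≈ 135.
Year 1996: gap = -2.2 × (6.78 - 3.89) = -6.358%, loss ≈ 6245 × 6.358/100 ≈ 397.
Total lost output = 697 + 335 + 490 + 135 + 397 = 2054 billion.

$2,054 billion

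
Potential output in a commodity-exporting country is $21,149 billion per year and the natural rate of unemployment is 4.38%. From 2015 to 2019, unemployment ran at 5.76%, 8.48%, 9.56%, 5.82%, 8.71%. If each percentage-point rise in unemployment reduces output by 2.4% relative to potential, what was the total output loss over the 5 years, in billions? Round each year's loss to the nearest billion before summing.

$8,339 billion

Year 2015: gap = -2.4 × (5.76 - 4.38) = -3.312%, loss ≈ 21149 × 3.312/100 ≈ 700.
Year 2016: gap = -2.4 × (8.48 - 4.38) = -9.84%, loss ≈ 21149 × 9.84/100 ≈ 2081.
Year 2017: gap = -2.4 × (9.56 - 4.38) = -12.432%, loss ≈ 21149 × 12.432/100 ≈ 2629.
Year 2018: gap = -2.4 × (5.82 - 4.38) = -3.456%, loss ≈ 21149 × 3.456/100 ≈ 731.
Year 2019: gap = -2.4 × (8.71 - 4.38) = -10.392%, loss ≈ 21149 × 10.392/100 ≈ 2198.
Total lost output = 700 + 2081 + 2629 + 731 + 2198 = 8339 billion.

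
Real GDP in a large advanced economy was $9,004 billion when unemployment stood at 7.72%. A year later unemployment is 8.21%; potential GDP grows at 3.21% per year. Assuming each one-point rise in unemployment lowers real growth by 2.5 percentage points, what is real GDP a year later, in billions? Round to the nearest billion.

Δu = 8.21 - 7.72 = 0.49 points.
Okun's law (growth form): g_Y = g_Y* - β × Δu = 3.21 - 2.5 × (0.49) = 3.21 - 1.225 = 1.985%.
Real GDP in the next year = 9004 × (1 + 1.985/100) = 9004 × 1.01985 ≈ 9183 billion.

$9,183 billion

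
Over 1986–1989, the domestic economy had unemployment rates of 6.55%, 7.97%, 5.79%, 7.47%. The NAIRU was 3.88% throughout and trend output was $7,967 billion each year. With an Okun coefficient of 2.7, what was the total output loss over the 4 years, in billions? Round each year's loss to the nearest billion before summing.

$2,637 billion

Year 1986: gap = -2.7 × (6.55 - 3.88) = -7.209%, loss ≈ 7967 × 7.209/100 ≈ 574.
Year 1987: gap = -2.7 × (7.97 - 3.88) = -11.043%, loss ≈ 7967 × 11.043/100 ≈ 880.
Year 1988: gap = -2.7 × (5.79 - 3.88) = -5.157%, loss ≈ 7967 × 5.157/100 ≈ 411.
Year 1989: gap = -2.7 × (7.47 - 3.88) = -9.693%, loss ≈ 7967 × 9.693/100 ≈ 772.
Total lost output = 574 + 880 + 411 + 772 = 2637 billion.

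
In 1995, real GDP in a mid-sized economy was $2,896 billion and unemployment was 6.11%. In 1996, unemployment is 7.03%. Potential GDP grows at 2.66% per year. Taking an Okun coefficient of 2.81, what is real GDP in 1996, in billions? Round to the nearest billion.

Δu = 7.03 - 6.11 = 0.92 points.
Okun's law (growth form): g_Y = g_Y* - β × Δu = 2.66 - 2.81 × (0.92) = 2.66 - 2.5852 = 0.0748%.
Real GDP in the next year = 2896 × (1 + 0.0748/100) = 2896 × 1.000748 ≈ 2898 billion.

$2,898 billion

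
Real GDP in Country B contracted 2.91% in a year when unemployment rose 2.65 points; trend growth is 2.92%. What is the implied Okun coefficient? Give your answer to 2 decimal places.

β ≈ 2.20

Growth form: g_Y = g_Y* - β × Δu, so β = (g_Y* - g_Y)/Δu.
β = (2.92 + 2.91)/2.65 = 5.83/2.65 = 2.20.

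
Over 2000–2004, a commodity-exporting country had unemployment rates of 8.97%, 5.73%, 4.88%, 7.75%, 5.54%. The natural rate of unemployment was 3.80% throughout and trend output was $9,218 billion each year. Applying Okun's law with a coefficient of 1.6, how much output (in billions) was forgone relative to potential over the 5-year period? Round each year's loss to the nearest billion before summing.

$2,047 billion

Year 2000: gap = -1.6 × (8.97 - 3.8) = -8.272%, loss ≈ 9218 × 8.272/100 ≈ 763.
Year 2001: gap = -1.6 × (5.73 - 3.8) = -3.088%, loss ≈ 9218 × 3.088/100 ≈ 285.
Year 2002: gap = -1.6 × (4.88 - 3.8) = -1.728%, loss ≈ 9218 × 1.728/100 ≈ 159.
Year 2003: gap = -1.6 × (7.75 - 3.8) = -6.32%, loss ≈ 9218 × 6.32/100 ≈ 583.
Year 2004: gap = -1.6 × (5.54 - 3.8) = -2.784%, loss ≈ 9218 × 2.784/100 ≈ 257.
Total lost output = 763 + 285 + 159 + 583 + 257 = 2047 billion.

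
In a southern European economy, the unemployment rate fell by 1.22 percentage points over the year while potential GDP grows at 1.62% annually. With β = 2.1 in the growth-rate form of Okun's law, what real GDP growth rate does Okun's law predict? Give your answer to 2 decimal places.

Growth-rate Okun's law: g_Y = g_Y* - β × Δu.
g_Y = 1.62 - 2.1 × (-1.22) = 1.62 + 2.562 = 4.182%, i.e. 4.18% to 2 d.p.

4.18%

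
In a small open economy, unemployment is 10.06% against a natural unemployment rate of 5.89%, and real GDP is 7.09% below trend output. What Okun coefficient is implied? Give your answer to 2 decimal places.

β ≈ 1.70

Okun's law: output gap = -β × (u - u*).
-7.09 = -β × (10.06 - 5.89) = -β × 4.17, so β = 7.09/4.17 = 1.70.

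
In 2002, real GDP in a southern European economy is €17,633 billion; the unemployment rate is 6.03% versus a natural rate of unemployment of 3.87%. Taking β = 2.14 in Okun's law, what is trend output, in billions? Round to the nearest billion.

€18,488 billion

Unemployment gap = 6.03 - 3.87 = 2.16 points, so output gap = -2.14 × 2.16 = -4.6224%.
Since Y = Y* × (1 + gap/100), Y* = 17633/0.953776 ≈ 18488 billion.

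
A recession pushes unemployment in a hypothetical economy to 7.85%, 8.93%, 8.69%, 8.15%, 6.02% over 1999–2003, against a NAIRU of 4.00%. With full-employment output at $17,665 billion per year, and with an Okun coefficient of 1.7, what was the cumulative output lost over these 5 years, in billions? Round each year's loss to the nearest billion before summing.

$5,898 billion

Year 1999: gap = -1.7 × (7.85 - 4) = -6.545%, loss ≈ 17665 × 6.545/100 ≈ 1156.
Year 2000: gap = -1.7 × (8.93 - 4) = -8.381%, loss ≈ 17665 × 8.381/100 ≈ 1481.
Year 2001: gap = -1.7 × (8.69 - 4) = -7.973%, loss ≈ 17665 × 7.973/100 ≈ 1408.
Year 2002: gap = -1.7 × (8.15 - 4) = -7.055%, loss ≈ 17665 × 7.055/100 ≈ 1246.
Year 2003: gap = -1.7 × (6.02 - 4) = -3.434%, loss ≈ 17665 × 3.434/100 ≈ 607.
Total lost output = 1156 + 1481 + 1408 + 1246 + 607 = 5898 billion.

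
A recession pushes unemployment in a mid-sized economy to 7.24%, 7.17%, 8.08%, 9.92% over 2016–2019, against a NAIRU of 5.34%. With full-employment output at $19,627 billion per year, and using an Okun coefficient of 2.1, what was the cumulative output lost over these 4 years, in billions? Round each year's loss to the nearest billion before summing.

Year 2016: gap = -2.1 × (7.24 - 5.34) = -3.99%, loss ≈ 19627 × 3.99/100 ≈ 783.
Year 2017: gap = -2.1 × (7.17 - 5.34) = -3.843%, loss ≈ 19627 × 3.843/100 ≈ 754.
Year 2018: gap = -2.1 × (8.08 - 5.34) = -5.754%, loss ≈ 19627 × 5.754/100 ≈ 1129.
Year 2019: gap = -2.1 × (9.92 - 5.34) = -9.618%, loss ≈ 19627 × 9.618/100 ≈ 1888.
Total lost output = 783 + 754 + 1129 + 1888 = 4554 billion.

$4,554 billion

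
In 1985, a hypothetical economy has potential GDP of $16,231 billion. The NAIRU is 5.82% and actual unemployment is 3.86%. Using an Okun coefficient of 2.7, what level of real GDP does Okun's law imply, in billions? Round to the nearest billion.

$17,090 billion

Unemployment gap = 3.86 - 5.82 = -1.96 points, so the output gap is -2.7 × (-1.96) = 5.292%.
Actual GDP = 16231 × (1 + 5.292/100) = 16231 × 1.05292 ≈ 17090 billion.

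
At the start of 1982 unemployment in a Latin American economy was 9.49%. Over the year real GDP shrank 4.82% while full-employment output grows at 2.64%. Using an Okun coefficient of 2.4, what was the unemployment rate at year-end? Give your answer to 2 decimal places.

12.60%

Growth-rate Okun's law: g_Y = g_Y* - β × Δu, so Δu = (g_Y* - g_Y)/β.
Δu = (2.64 + 4.82)/2.4 = 7.46/2.4 = 3.11 percentage points.
Year-end unemployment = 9.49 + 3.11 = 12.60%.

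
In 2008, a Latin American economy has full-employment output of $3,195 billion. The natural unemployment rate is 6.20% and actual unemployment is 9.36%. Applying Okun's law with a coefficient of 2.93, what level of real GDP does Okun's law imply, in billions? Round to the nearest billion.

$2,899 billion

Unemployment gap = 9.36 - 6.2 = 3.16 points, so the output gap is -2.93 × 3.16 = -9.2588%.
Actual GDP = 3195 × (1 - 9.2588/100) = 3195 × 0.907412 ≈ 2899 billion.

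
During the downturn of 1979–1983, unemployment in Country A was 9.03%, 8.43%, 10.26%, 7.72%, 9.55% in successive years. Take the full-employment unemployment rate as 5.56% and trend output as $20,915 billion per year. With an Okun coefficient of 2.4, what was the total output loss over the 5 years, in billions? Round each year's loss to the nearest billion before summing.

Year 1979: gap = -2.4 × (9.03 - 5.56) = -8.328%, loss ≈ 20915 × 8.328/100 ≈ 1742.
Year 1980: gap = -2.4 × (8.43 - 5.56) = -6.888%, loss ≈ 20915 × 6.888/100 ≈ 1441.
Year 1981: gap = -2.4 × (10.26 - 5.56) = -11.28%, loss ≈ 20915 × 11.28/100 ≈ 2359.
Year 1982: gap = -2.4 × (7.72 - 5.56) = -5.184%, loss ≈ 20915 × 5.184/100 ≈ 1084.
Year 1983: gap = -2.4 × (9.55 - 5.56) = -9.576%, loss ≈ 20915 × 9.576/100 ≈ 2003.
Total lost output = 1742 + 1441 + 2359 + 1084 + 2003 = 8629 billion.

$8,629 billion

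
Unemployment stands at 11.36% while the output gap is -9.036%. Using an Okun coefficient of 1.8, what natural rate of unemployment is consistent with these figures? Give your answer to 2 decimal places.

6.34%

From Okun's law, u - u* = -(output gap)/β = -(-9.036)/1.8 = 5.02 points.
So u* = 11.36 - 5.02 = 6.34%.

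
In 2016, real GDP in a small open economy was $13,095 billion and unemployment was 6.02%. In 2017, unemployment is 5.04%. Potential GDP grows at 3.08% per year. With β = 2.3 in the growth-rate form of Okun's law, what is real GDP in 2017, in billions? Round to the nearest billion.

$13,793 billion

Δu = 5.04 - 6.02 = -0.98 points.
Okun's law (growth form): g_Y = g_Y* - β × Δu = 3.08 - 2.3 × (-0.98) = 3.08 + 2.254 = 5.334%.
Real GDP in the next year = 13095 × (1 + 5.334/100) = 13095 × 1.05334 ≈ 13793 billion.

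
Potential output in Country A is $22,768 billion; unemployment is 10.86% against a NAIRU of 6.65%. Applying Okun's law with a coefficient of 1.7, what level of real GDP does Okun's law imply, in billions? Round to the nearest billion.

$21,138 billion

Unemployment gap = 10.86 - 6.65 = 4.21 points, so the output gap is -1.7 × 4.21 = -7.157%.
Actual GDP = 22768 × (1 - 7.157/100) = 22768 × 0.92843 ≈ 21138 billion.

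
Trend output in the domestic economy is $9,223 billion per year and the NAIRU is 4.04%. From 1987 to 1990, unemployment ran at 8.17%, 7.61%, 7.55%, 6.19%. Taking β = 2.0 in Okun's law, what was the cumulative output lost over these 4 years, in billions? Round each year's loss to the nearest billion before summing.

Year 1987: gap = -2.0 × (8.17 - 4.04) = -8.26%, loss ≈ 9223 × 8.26/100 ≈ 762.
Year 1988: gap = -2.0 × (7.61 - 4.04) = -7.14%, loss ≈ 9223 × 7.14/100 ≈ 659.
Year 1989: gap = -2.0 × (7.55 - 4.04) = -7.02%, loss ≈ 9223 × 7.02/100 ≈ 647.
Year 1990: gap = -2.0 × (6.19 - 4.04) = -4.3%, loss ≈ 9223 × 4.3/100 ≈ 397.
Total lost output = 762 + 659 + 647 + 397 = 2465 billion.

$2,465 billion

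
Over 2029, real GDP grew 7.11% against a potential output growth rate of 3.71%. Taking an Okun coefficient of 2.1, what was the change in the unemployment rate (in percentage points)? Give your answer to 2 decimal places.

Growth-rate Okun's law: g_Y = g_Y* - β × Δu, so Δu = (g_Y* - g_Y)/β.
Δu = (3.71 - 7.11)/2.1 = -3.4/2.1 = -1.62 percentage points.

-1.62 percentage points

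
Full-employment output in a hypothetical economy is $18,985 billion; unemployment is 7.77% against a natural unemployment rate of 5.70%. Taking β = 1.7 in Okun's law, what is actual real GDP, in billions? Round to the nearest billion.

Unemployment gap = 7.77 - 5.7 = 2.07 points, so the output gap is -1.7 × 2.07 = -3.519%.
Actual GDP = 18985 × (1 - 3.519/100) = 18985 × 0.96481 ≈ 18317 billion.

$18,317 billion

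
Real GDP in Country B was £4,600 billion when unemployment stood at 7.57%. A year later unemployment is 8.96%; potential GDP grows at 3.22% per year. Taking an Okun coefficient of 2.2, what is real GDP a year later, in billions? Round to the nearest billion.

£4,607 billion

Δu = 8.96 - 7.57 = 1.39 points.
Okun's law (growth form): g_Y = g_Y* - β × Δu = 3.22 - 2.2 × (1.39) = 3.22 - 3.058 = 0.162%.
Real GDP in the next year = 4600 × (1 + 0.162/100) = 4600 × 1.00162 ≈ 4607 billion.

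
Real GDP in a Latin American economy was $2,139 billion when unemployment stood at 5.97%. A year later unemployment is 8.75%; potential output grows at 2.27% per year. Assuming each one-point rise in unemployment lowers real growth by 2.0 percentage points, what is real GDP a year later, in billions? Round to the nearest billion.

Δu = 8.75 - 5.97 = 2.78 points.
Okun's law (growth form): g_Y = g_Y* - β × Δu = 2.27 - 2.0 × (2.78) = 2.27 - 5.56 = -3.29%.
Real GDP in the next year = 2139 × (1 - 3.29/100) = 2139 × 0.9671 ≈ 2069 billion.

$2,069 billion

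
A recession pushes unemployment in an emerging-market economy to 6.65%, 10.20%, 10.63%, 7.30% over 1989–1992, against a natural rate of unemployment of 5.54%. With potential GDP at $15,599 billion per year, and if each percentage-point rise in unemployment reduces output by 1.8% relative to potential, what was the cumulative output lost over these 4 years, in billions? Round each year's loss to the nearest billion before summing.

$3,543 billion

Year 1989: gap = -1.8 × (6.65 - 5.54) = -1.998%, loss ≈ 15599 × 1.998/100 ≈ 312.
Year 1990: gap = -1.8 × (10.2 - 5.54) = -8.388%, loss ≈ 15599 × 8.388/100 ≈ 1308.
Year 1991: gap = -1.8 × (10.63 - 5.54) = -9.162%, loss ≈ 15599 × 9.162/100 ≈ 1429.
Year 1992: gap = -1.8 × (7.3 - 5.54) = -3.168%, loss ≈ 15599 × 3.168/100 ≈ 494.
Total lost output = 312 + 1308 + 1429 + 494 = 3543 billion.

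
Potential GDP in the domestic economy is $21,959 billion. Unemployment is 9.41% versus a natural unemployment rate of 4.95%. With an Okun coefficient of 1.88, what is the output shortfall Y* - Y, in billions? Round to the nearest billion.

$1,841 billion

Output gap = -1.88 × (9.41 - 4.95) = -1.88 × 4.46 = -8.3848%.
Actual GDP ≈ 21959 × 0.916152 ≈ 20118 billion, so the shortfall is 21959 - 20118 = 1841 billion.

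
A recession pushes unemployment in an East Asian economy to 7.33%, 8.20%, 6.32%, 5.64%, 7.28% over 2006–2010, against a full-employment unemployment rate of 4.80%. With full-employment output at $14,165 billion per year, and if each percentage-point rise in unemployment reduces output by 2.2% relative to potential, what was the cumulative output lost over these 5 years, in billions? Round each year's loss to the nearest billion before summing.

$3,357 billion

Year 2006: gap = -2.2 × (7.33 - 4.8) = -5.566%, loss ≈ 14165 × 5.566/100 ≈ 788.
Year 2007: gap = -2.2 × (8.2 - 4.8) = -7.48%, loss ≈ 14165 × 7.48/100 ≈ 1060.
Year 2008: gap = -2.2 × (6.32 - 4.8) = -3.344%, loss ≈ 14165 × 3.344/100 ≈ 474.
Year 2009: gap = -2.2 × (5.64 - 4.8) = -1.848%, loss ≈ 14165 × 1.848/100 ≈ 262.
Year 2010: gap = -2.2 × (7.28 - 4.8) = -5.456%, loss ≈ 14165 × 5.456/100 ≈ 773.
Total lost output = 788 + 1060 + 474 + 262 + 773 = 3357 billion.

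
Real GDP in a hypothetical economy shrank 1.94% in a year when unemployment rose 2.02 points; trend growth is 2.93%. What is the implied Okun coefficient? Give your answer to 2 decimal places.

β ≈ 2.41

Growth form: g_Y = g_Y* - β × Δu, so β = (g_Y* - g_Y)/Δu.
β = (2.93 + 1.94)/2.02 = 4.87/2.02 = 2.41.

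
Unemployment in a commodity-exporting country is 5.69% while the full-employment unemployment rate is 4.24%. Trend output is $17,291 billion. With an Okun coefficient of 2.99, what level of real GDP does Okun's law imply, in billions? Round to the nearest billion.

$16,541 billion

Unemployment gap = 5.69 - 4.24 = 1.45 points, so the output gap is -2.99 × 1.45 = -4.3355%.
Actual GDP = 17291 × (1 - 4.3355/100) = 17291 × 0.956645 ≈ 16541 billion.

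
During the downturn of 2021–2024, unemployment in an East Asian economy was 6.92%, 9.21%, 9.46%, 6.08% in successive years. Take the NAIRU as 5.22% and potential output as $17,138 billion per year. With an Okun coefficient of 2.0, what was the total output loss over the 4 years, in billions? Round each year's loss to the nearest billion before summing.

$3,699 billion

Year 2021: gap = -2.0 × (6.92 - 5.22) = -3.4%, loss ≈ 17138 × 3.4/100 ≈ 583.
Year 2022: gap = -2.0 × (9.21 - 5.22) = -7.98%, loss ≈ 17138 × 7.98/100 ≈ 1368.
Year 2023: gap = -2.0 × (9.46 - 5.22) = -8.48%, loss ≈ 17138 × 8.48/100 ≈ 1453.
Year 2024: gap = -2.0 × (6.08 - 5.22) = -1.72%, loss ≈ 17138 × 1.72/100 ≈ 295.
Total lost output = 583 + 1368 + 1453 + 295 = 3699 billion.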